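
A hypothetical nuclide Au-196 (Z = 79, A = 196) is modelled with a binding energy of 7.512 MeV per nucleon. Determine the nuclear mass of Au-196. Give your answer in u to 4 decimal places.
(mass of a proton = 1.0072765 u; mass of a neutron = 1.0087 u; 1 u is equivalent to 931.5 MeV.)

Total binding energy = 196 × 7.512 = 1472.352 MeV
Mass defect = 1472.352 MeV / (931.5 MeV/u) = 1.580625 u
Constituent mass = 79(1.0072765) + 117(1.0087) = 197.5927435 u
Nuclear mass = 197.5927435 − 1.580625 = 196.0121185 u ≈ 196.0121 u (to 4 decimal places)

196.0121 u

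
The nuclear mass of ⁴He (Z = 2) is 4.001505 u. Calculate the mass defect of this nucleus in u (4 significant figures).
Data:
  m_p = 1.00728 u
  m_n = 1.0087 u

With 2 protons and 2 neutrons (A = 4):
Total constituent mass: 2 × 1.00728 + 2 × 1.0087 = 4.03196 u
The mass defect is 4.03196 − 4.001505 = 0.030455 u.

0.03046 u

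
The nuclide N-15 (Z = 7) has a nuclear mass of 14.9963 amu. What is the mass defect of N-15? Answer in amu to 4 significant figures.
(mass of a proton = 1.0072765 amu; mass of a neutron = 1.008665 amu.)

Z = 7, so N = A − Z = 15 − 7 = 8.
Mass of separated nucleons = 7(1.0072765) + 8(1.008665) = 7.0509355 + 8.069320 = 15.1202555 amu
Δm = 15.1202555 − 14.9963 = 0.1239555 amu

0.1240 amu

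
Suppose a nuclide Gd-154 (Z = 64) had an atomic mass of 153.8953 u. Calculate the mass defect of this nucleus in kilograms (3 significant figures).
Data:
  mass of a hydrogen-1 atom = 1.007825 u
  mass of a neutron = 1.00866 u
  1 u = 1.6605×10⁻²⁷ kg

2.30e-27 kg

Σm = 64·m(¹H) + 90·m_n = 64.500800 + 90.77940 = 155.280200 u
Mass defect Δm = 155.280200 − 153.8953 = 1.384900 u
In SI units: 1.384900 u × 1.6605×10⁻²⁷ kg/u = 2.2996e-27 kg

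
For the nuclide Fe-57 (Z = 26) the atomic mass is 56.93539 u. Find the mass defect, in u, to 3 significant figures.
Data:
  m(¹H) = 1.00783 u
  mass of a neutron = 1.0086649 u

0.537 u

Z = 26, so N = A − Z = 57 − 26 = 31.
Mass of separated nucleons = 26(1.00783) + 31(1.0086649) = 26.20358 + 31.2686119 = 57.4721919 u
Δm = 57.4721919 − 56.93539 = 0.5368019 u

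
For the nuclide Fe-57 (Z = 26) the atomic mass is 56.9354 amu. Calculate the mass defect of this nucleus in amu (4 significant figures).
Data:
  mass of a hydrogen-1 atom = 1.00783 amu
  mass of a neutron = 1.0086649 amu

0.5368 amu

With 26 protons and 31 neutrons (A = 57):
Σm = 26·m(¹H) + 31·m_n = 26.20358 + 31.2686119 = 57.4721919 amu
Δm = 57.4721919 − 56.9354 = 0.5367919 amu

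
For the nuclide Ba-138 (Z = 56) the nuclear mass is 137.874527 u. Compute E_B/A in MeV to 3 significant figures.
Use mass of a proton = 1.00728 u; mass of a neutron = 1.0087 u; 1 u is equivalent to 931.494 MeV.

With 56 protons and 82 neutrons (A = 138):
Σm = 56·m_p + 82·m_n = 56.40768 + 82.7134 = 139.12108 u
Mass defect Δm = 139.12108 − 137.874527 = 1.246553 u
E_B = 1.246553 × 931.494 = 1161.16 MeV
BE/A = 1161.16 MeV / 138 = 8.414 MeV/nucleon

8.41 MeV/nucleon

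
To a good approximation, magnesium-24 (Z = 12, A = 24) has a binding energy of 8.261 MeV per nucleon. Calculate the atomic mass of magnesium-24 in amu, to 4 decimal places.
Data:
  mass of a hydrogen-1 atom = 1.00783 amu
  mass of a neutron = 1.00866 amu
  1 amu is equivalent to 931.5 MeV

Total binding energy = 24 × 8.261 = 198.264 MeV
Mass defect = 198.264 MeV / (931.5 MeV/amu) = 0.212844 amu
Constituent mass = 12(1.00783) + 12(1.00866) = 24.19788 amu
Atomic mass = 24.19788 − 0.212844 = 23.985036 amu ≈ 23.9850 amu (to 4 decimal places)

23.9850 amu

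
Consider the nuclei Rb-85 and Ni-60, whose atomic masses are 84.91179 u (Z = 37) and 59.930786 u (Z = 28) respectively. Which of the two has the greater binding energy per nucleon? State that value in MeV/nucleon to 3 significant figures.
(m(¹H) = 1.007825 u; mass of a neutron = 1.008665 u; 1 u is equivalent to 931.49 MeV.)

Rb-85: Σm = 37(1.007825) + 48(1.008665) = 85.705445 u; Δm = 0.793655 u; E_B = 739.28 MeV; E_B/A = 8.697 MeV
Ni-60: Σm = 28(1.007825) + 32(1.008665) = 60.496380 u; Δm = 0.565594 u; E_B = 526.85 MeV; E_B/A = 8.781 MeV
Ni-60 has the higher binding energy per nucleon, so it is the more tightly bound nucleus.

Ni-60; 8.78 MeV/nucleon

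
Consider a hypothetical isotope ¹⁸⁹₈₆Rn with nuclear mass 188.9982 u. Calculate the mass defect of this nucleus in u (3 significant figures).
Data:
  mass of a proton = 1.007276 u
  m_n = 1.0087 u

1.52 u

With 86 protons and 103 neutrons (A = 189):
Mass of separated nucleons = 86(1.007276) + 103(1.0087) = 86.625736 + 103.8961 = 190.521836 u
Mass defect Δm = 190.521836 − 188.9982 = 1.523636 u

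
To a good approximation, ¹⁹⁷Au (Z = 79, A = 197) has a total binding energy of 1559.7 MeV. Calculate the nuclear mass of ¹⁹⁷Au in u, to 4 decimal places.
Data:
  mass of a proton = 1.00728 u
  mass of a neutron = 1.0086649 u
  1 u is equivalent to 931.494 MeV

Mass defect = 1559.7 MeV / (931.494 MeV/u) = 1.674407 u
Constituent mass = 79(1.00728) + 118(1.0086649) = 198.5975782 u
Nuclear mass = 198.5975782 − 1.674407 = 196.9231712 u ≈ 196.9232 u (to 4 decimal places)

196.9232 u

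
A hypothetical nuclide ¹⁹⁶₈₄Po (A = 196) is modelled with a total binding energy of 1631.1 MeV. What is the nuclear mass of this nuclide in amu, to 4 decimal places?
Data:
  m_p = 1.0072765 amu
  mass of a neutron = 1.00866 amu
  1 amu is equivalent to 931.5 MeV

195.8301 amu

Mass defect = 1631.1 MeV / (931.5 MeV/amu) = 1.751047 amu
Constituent mass = 84(1.0072765) + 112(1.00866) = 197.5811460 amu
Nuclear mass = 197.5811460 − 1.751047 = 195.8300990 amu ≈ 195.8301 amu (to 4 decimal places)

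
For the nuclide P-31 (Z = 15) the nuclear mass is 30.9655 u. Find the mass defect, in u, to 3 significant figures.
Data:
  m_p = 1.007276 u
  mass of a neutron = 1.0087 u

Total constituent mass: 15 × 1.007276 + 16 × 1.0087 = 31.248340 u
The mass defect is 31.248340 − 30.9655 = 0.282840 u.

0.283 u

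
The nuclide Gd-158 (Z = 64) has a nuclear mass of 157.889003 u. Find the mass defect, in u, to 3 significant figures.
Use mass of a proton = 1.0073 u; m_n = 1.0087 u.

1.40 u

Σm = 64·m_p + 94·m_n = 64.4672 + 94.8178 = 159.2850 u
Mass defect Δm = 159.2850 − 157.889003 = 1.395997 u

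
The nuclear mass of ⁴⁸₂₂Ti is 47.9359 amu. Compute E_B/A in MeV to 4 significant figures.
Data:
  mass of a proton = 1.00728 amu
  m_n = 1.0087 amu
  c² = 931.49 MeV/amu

The nucleus contains 22 protons and 48 − 22 = 26 neutrons.
Σm = 22·m_p + 26·m_n = 22.16016 + 26.2262 = 48.38636 amu
Mass defect Δm = 48.38636 − 47.9359 = 0.45046 amu
Binding energy = Δm·c² = 0.45046 × 931.49 MeV/amu = 419.599 MeV
BE/A = 419.599 MeV / 48 = 8.742 MeV/nucleon

8.742 MeV/nucleon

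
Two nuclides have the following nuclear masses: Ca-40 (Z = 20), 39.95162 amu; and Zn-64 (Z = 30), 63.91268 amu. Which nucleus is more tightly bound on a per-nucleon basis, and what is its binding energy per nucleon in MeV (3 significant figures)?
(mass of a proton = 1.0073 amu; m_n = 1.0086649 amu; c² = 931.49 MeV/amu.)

Ca-40: Σm = 20(1.0073) + 20(1.0086649) = 40.3192980 amu; Δm = 0.3676780 amu; E_B = 342.49 MeV; E_B/A = 8.562 MeV
Zn-64: Σm = 30(1.0073) + 34(1.0086649) = 64.5136066 amu; Δm = 0.6009266 amu; E_B = 559.76 MeV; E_B/A = 8.746 MeV
Zn-64 has the higher binding energy per nucleon, so it is the more tightly bound nucleus.

Zn-64; 8.75 MeV/nucleon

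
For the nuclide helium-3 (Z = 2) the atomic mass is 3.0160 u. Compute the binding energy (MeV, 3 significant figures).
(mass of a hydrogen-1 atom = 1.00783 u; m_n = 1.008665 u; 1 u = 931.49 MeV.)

With 2 protons and 1 neutrons (A = 3):
Mass of separated nucleons = 2(1.00783) + 1(1.008665) = 2.01566 + 1.008665 = 3.024325 u
Δm = 3.024325 − 3.0160 = 0.008325 u
E_B = 0.008325 × 931.49 = 7.75465 MeV

7.75 MeV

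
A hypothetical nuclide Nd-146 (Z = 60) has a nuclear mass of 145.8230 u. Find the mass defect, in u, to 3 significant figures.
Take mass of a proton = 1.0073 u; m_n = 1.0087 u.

Mass of separated nucleons = 60(1.0073) + 86(1.0087) = 60.4380 + 86.7482 = 147.1862 u
The mass defect is 147.1862 − 145.8230 = 1.3632 u.

1.36 u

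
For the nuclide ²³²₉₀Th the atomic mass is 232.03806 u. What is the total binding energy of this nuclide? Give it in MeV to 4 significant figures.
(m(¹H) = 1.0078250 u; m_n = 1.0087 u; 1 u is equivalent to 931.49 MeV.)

1771 MeV

Total constituent mass: 90 × 1.0078250 + 142 × 1.0087 = 233.9396500 u
Δm = 233.9396500 − 232.03806 = 1.9015900 u
Binding energy = Δm·c² = 1.9015900 × 931.49 MeV/u = 1771.31 MeV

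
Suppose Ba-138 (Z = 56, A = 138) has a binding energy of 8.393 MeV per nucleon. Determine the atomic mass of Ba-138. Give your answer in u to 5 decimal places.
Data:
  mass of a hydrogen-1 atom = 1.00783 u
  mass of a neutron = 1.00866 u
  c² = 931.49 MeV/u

Total binding energy = 138 × 8.393 = 1158.234 MeV
Mass defect = 1158.234 MeV / (931.49 MeV/u) = 1.2434208 u
Constituent mass = 56(1.00783) + 82(1.00866) = 139.14860 u
Atomic mass = 139.14860 − 1.2434208 = 137.9051792 u ≈ 137.90518 u (to 5 decimal places)

137.90518 u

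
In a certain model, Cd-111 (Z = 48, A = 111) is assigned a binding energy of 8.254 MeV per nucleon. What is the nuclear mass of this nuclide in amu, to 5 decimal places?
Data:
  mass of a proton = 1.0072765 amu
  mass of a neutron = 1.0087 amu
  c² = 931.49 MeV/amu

Total binding energy = 111 × 8.254 = 916.194 MeV
Mass defect = 916.194 MeV / (931.49 MeV/amu) = 0.9835790 amu
Constituent mass = 48(1.0072765) + 63(1.0087) = 111.8973720 amu
Nuclear mass = 111.8973720 − 0.9835790 = 110.9137930 amu ≈ 110.91379 amu (to 5 decimal places)

110.91379 amu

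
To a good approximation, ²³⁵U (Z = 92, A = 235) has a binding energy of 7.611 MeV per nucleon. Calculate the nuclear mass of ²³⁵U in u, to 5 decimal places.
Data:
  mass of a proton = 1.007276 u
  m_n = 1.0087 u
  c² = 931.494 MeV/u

Total binding energy = 235 × 7.611 = 1788.585 MeV
Mass defect = 1788.585 MeV / (931.494 MeV/u) = 1.9201251 u
Constituent mass = 92(1.007276) + 143(1.0087) = 236.913492 u
Nuclear mass = 236.913492 − 1.9201251 = 234.9933669 u ≈ 234.99337 u (to 5 decimal places)

234.99337 u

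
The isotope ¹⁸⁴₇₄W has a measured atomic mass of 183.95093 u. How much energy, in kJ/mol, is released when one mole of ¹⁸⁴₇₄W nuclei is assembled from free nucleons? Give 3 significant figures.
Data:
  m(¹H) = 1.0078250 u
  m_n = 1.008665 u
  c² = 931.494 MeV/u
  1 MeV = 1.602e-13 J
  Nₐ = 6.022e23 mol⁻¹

Mass of separated nucleons = 74(1.0078250) + 110(1.008665) = 74.5790500 + 110.953150 = 185.5322000 u
Mass defect Δm = 185.5322000 − 183.95093 = 1.5812700 u
Binding energy = Δm·c² = 1.5812700 × 931.494 MeV/u = 1472.94 MeV
Per nucleus in joules: 1472.94 MeV × 1.602e-13 J/MeV = 2.3596e-10 J
Per mole: 2.3596e-10 J × 6.022e23 mol⁻¹ = 1.4210e+14 J/mol

1.42e+11 kJ/mol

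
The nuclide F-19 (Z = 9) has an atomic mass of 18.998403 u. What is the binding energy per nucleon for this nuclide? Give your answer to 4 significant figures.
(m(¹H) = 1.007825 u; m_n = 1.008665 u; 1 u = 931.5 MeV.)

Total constituent mass: 9 × 1.007825 + 10 × 1.008665 = 19.157075 u
The mass defect is 19.157075 − 18.998403 = 0.158672 u.
Converting to energy: 0.158672 u × 931.5 MeV/u = 147.803 MeV
Per nucleon: 147.803 / 19 = 7.779 MeV

7.779 MeV/nucleon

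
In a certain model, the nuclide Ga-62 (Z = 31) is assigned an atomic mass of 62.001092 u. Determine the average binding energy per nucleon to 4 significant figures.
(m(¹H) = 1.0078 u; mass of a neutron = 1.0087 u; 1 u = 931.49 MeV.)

The nucleus contains 31 protons and 62 − 31 = 31 neutrons.
Total constituent mass: 31 × 1.0078 + 31 × 1.0087 = 62.5115 u
Mass defect Δm = 62.5115 − 62.001092 = 0.510408 u
Converting to energy: 0.510408 u × 931.49 MeV/u = 475.440 MeV
Dividing by A = 62 gives 7.668 MeV per nucleon.

7.668 MeV/nucleon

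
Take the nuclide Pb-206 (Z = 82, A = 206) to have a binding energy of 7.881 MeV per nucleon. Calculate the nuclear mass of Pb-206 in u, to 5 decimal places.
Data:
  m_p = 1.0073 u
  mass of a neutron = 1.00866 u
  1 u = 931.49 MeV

205.92955 u

Total binding energy = 206 × 7.881 = 1623.486 MeV
Mass defect = 1623.486 MeV / (931.49 MeV/u) = 1.7428915 u
Constituent mass = 82(1.0073) + 124(1.00866) = 207.67244 u
Nuclear mass = 207.67244 − 1.7428915 = 205.9295485 u ≈ 205.92955 u (to 5 decimal places)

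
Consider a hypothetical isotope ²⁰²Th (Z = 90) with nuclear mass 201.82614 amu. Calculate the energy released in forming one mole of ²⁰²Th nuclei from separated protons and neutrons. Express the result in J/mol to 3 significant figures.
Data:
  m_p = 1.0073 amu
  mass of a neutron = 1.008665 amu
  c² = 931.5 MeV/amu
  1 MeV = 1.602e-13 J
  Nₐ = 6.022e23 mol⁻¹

1.62e+14 J/mol

The nucleus contains 90 protons and 202 − 90 = 112 neutrons.
Mass of separated nucleons = 90(1.0073) + 112(1.008665) = 90.6570 + 112.970480 = 203.627480 amu
Δm = 203.627480 − 201.82614 = 1.801340 amu
E_B = 1.801340 × 931.5 = 1677.95 MeV
Per nucleus in joules: 1677.95 MeV × 1.602e-13 J/MeV = 2.6881e-10 J
Per mole: 2.6881e-10 J × 6.022e23 mol⁻¹ = 1.6188e+14 J/mol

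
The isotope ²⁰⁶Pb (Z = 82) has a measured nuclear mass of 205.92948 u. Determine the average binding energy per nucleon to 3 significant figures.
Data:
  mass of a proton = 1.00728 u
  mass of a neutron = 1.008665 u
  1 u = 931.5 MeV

7.88 MeV/nucleon

Mass of separated nucleons = 82(1.00728) + 124(1.008665) = 82.59696 + 125.074460 = 207.671420 u
The mass defect is 207.671420 − 205.92948 = 1.741940 u.
Converting to energy: 1.741940 u × 931.5 MeV/u = 1622.62 MeV
Per nucleon: 1622.62 / 206 = 7.877 MeV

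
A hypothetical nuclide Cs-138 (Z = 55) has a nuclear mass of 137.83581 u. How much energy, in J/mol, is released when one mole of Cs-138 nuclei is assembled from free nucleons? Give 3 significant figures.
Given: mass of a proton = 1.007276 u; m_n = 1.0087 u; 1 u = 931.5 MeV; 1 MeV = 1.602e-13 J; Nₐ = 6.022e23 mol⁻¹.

With 55 protons and 83 neutrons (A = 138):
Mass of separated nucleons = 55(1.007276) + 83(1.0087) = 55.400180 + 83.7221 = 139.122280 u
Δm = 139.122280 − 137.83581 = 1.286470 u
Converting to energy: 1.286470 u × 931.5 MeV/u = 1198.35 MeV
Per nucleus in joules: 1198.35 MeV × 1.602e-13 J/MeV = 1.9198e-10 J
Per mole: 1.9198e-10 J × 6.022e23 mol⁻¹ = 1.1561e+14 J/mol

1.16e+14 J/mol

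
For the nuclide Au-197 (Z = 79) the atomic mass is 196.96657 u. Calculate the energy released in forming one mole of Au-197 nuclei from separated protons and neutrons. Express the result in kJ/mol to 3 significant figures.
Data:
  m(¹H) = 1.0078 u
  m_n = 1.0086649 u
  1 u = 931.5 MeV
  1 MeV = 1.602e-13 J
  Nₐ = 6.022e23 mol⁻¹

Mass of separated nucleons = 79(1.0078) + 118(1.0086649) = 79.6162 + 119.0224582 = 198.6386582 u
Δm = 198.6386582 − 196.96657 = 1.6720882 u
Converting to energy: 1.6720882 u × 931.5 MeV/u = 1557.55 MeV
Per nucleus in joules: 1557.55 MeV × 1.602e-13 J/MeV = 2.4952e-10 J
Per mole: 2.4952e-10 J × 6.022e23 mol⁻¹ = 1.5026e+14 J/mol

1.50e+11 kJ/mol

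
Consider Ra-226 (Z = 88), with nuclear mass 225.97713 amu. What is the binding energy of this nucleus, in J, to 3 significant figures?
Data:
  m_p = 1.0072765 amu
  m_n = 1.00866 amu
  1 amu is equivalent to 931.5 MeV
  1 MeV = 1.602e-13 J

Σm = 88·m_p + 138·m_n = 88.6403320 + 139.19508 = 227.8354120 amu
Mass defect Δm = 227.8354120 − 225.97713 = 1.8582820 amu
Binding energy = Δm·c² = 1.8582820 × 931.5 MeV/amu = 1730.99 MeV
In joules: 1730.99 MeV × 1.602e-13 J/MeV = 2.7730e-10 J

2.77e-10 J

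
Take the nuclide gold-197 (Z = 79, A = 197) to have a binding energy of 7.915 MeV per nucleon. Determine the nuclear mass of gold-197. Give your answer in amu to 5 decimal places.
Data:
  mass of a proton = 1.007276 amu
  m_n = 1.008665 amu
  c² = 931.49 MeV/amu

Total binding energy = 197 × 7.915 = 1559.255 MeV
Mass defect = 1559.255 MeV / (931.49 MeV/amu) = 1.6739364 amu
Constituent mass = 79(1.007276) + 118(1.008665) = 198.597274 amu
Nuclear mass = 198.597274 − 1.6739364 = 196.9233376 amu ≈ 196.92334 amu (to 5 decimal places)

196.92334 amu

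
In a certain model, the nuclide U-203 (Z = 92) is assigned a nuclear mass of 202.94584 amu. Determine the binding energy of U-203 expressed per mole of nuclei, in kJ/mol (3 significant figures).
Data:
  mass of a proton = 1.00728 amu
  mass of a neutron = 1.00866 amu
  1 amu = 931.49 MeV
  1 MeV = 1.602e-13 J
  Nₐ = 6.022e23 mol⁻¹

Z = 92, so N = A − Z = 203 − 92 = 111.
Σm = 92·m_p + 111·m_n = 92.66976 + 111.96126 = 204.63102 amu
The mass defect is 204.63102 − 202.94584 = 1.68518 amu.
Binding energy = Δm·c² = 1.68518 × 931.49 MeV/amu = 1569.73 MeV
Per nucleus in joules: 1569.73 MeV × 1.602e-13 J/MeV = 2.5147e-10 J
Per mole: 2.5147e-10 J × 6.022e23 mol⁻¹ = 1.5144e+14 J/mol

1.51e+11 kJ/mol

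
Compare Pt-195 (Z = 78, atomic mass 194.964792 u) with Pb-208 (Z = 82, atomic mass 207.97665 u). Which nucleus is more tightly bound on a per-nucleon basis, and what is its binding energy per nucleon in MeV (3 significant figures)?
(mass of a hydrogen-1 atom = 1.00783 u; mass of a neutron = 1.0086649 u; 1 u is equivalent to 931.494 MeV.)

Pt-195; 7.93 MeV/nucleon

Pt-195: Σm = 78(1.00783) + 117(1.0086649) = 196.6245333 u; Δm = 1.6597413 u; E_B = 1546.0 MeV; E_B/A = 7.928 MeV
Pb-208: Σm = 82(1.00783) + 126(1.0086649) = 209.7338374 u; Δm = 1.7571874 u; E_B = 1636.8 MeV; E_B/A = 7.869 MeV
Pt-195 has the higher binding energy per nucleon, so it is the more tightly bound nucleus.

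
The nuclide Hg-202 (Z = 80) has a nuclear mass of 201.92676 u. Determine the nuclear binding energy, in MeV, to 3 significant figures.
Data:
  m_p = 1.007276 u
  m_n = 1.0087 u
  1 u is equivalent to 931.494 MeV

The nucleus contains 80 protons and 202 − 80 = 122 neutrons.
Σm = 80·m_p + 122·m_n = 80.582080 + 123.0614 = 203.643480 u
Mass defect Δm = 203.643480 − 201.92676 = 1.716720 u
E_B = 1.716720 × 931.494 = 1599.11 MeV

1600 MeV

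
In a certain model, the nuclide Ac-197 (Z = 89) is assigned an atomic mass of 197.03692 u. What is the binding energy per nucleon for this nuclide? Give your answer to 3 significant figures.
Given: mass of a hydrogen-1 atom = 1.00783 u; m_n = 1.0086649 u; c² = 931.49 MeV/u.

With 89 protons and 108 neutrons (A = 197):
Mass of separated nucleons = 89(1.00783) + 108(1.0086649) = 89.69687 + 108.9358092 = 198.6326792 u
The mass defect is 198.6326792 − 197.03692 = 1.5957592 u.
E_B = 1.5957592 × 931.49 = 1486.43 MeV
Per nucleon: 1486.43 / 197 = 7.545 MeV

7.55 MeV/nucleon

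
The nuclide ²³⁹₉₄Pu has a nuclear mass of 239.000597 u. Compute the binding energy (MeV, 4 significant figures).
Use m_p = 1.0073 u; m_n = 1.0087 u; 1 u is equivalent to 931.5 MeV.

Σm = 94·m_p + 145·m_n = 94.6862 + 146.2615 = 240.9477 u
Δm = 240.9477 − 239.000597 = 1.947103 u
E_B = 1.947103 × 931.5 = 1813.73 MeV

1814 MeV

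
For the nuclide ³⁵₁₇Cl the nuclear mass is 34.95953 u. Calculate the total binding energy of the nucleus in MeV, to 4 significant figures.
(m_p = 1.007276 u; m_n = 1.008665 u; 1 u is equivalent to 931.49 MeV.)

298.2 MeV

Z = 17, so N = A − Z = 35 − 17 = 18.
Total constituent mass: 17 × 1.007276 + 18 × 1.008665 = 35.279662 u
Δm = 35.279662 − 34.95953 = 0.320132 u
E_B = 0.320132 × 931.49 = 298.200 MeV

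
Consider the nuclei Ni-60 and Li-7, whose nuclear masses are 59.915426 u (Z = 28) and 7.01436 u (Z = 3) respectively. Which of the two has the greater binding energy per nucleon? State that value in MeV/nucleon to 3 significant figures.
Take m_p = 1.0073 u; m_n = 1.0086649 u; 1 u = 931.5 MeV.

Ni-60: Σm = 28(1.0073) + 32(1.0086649) = 60.4816768 u; Δm = 0.5662508 u; E_B = 527.46 MeV; E_B/A = 8.791 MeV
Li-7: Σm = 3(1.0073) + 4(1.0086649) = 7.0565596 u; Δm = 0.0421996 u; E_B = 39.309 MeV; E_B/A = 5.616 MeV
Ni-60 has the higher binding energy per nucleon, so it is the more tightly bound nucleus.

Ni-60; 8.79 MeV/nucleon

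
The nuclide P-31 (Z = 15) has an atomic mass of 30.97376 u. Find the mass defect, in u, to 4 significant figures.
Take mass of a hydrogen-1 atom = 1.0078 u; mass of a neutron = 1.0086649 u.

0.2819 u

The nucleus contains 15 protons and 31 − 15 = 16 neutrons.
Mass of separated nucleons = 15(1.0078) + 16(1.0086649) = 15.1170 + 16.1386384 = 31.2556384 u
Δm = 31.2556384 − 30.97376 = 0.2818784 u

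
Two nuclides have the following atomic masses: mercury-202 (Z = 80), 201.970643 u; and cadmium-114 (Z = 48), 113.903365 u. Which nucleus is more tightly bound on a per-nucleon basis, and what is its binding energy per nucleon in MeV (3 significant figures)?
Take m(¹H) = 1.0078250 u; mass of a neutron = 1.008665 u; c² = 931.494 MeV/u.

mercury-202: Σm = 80(1.0078250) + 122(1.008665) = 203.6831300 u; Δm = 1.7124870 u; E_B = 1595.2 MeV; E_B/A = 7.897 MeV
cadmium-114: Σm = 48(1.0078250) + 66(1.008665) = 114.9474900 u; Δm = 1.0441250 u; E_B = 972.60 MeV; E_B/A = 8.532 MeV
cadmium-114 has the higher binding energy per nucleon, so it is the more tightly bound nucleus.

cadmium-114; 8.53 MeV/nucleon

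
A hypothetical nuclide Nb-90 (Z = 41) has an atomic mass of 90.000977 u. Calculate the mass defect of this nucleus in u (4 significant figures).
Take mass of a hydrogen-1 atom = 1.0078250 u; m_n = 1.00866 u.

0.7442 u

Mass of separated nucleons = 41(1.0078250) + 49(1.00866) = 41.3208250 + 49.42434 = 90.7451650 u
Mass defect Δm = 90.7451650 − 90.000977 = 0.7441880 u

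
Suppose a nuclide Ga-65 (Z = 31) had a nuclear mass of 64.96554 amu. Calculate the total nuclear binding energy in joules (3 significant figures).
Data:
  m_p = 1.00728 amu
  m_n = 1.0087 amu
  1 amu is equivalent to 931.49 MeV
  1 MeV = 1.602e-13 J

8.30e-11 J

Σm = 31·m_p + 34·m_n = 31.22568 + 34.2958 = 65.52148 amu
Mass defect Δm = 65.52148 − 64.96554 = 0.55594 amu
E_B = 0.55594 × 931.49 = 517.853 MeV
In joules: 517.853 MeV × 1.602e-13 J/MeV = 8.2960e-11 J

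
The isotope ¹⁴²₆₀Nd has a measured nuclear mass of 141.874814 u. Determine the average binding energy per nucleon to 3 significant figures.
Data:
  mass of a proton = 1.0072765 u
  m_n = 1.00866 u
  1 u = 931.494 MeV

8.34 MeV/nucleon

Z = 60, so N = A − Z = 142 − 60 = 82.
Total constituent mass: 60 × 1.0072765 + 82 × 1.00866 = 143.1467100 u
The mass defect is 143.1467100 − 141.874814 = 1.2718960 u.
E_B = 1.2718960 × 931.494 = 1184.76 MeV
Dividing by A = 142 gives 8.343 MeV per nucleon.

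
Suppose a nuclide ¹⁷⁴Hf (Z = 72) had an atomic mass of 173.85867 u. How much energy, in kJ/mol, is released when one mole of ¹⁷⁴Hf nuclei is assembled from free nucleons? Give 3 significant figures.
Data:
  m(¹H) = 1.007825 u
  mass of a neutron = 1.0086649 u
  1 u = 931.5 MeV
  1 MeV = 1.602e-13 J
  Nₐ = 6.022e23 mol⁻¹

1.43e+11 kJ/mol

The nucleus contains 72 protons and 174 − 72 = 102 neutrons.
Σm = 72·m(¹H) + 102·m_n = 72.563400 + 102.8838198 = 175.4472198 u
Δm = 175.4472198 − 173.85867 = 1.5885498 u
Converting to energy: 1.5885498 u × 931.5 MeV/u = 1479.73 MeV
Per nucleus in joules: 1479.73 MeV × 1.602e-13 J/MeV = 2.3705e-10 J
Per mole: 2.3705e-10 J × 6.022e23 mol⁻¹ = 1.4275e+14 J/mol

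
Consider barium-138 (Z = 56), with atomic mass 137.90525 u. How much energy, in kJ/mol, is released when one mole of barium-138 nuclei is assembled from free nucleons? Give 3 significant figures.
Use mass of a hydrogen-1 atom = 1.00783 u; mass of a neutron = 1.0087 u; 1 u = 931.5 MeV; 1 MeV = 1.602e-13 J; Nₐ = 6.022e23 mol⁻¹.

1.12e+11 kJ/mol

The nucleus contains 56 protons and 138 − 56 = 82 neutrons.
Mass of separated nucleons = 56(1.00783) + 82(1.0087) = 56.43848 + 82.7134 = 139.15188 u
Δm = 139.15188 − 137.90525 = 1.24663 u
E_B = 1.24663 × 931.5 = 1161.24 MeV
Per nucleus in joules: 1161.24 MeV × 1.602e-13 J/MeV = 1.8603e-10 J
Per mole: 1.8603e-10 J × 6.022e23 mol⁻¹ = 1.1203e+14 J/mol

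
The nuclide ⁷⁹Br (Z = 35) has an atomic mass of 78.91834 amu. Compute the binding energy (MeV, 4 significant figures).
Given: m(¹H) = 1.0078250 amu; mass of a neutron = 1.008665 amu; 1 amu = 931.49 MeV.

686.3 MeV

Mass of separated nucleons = 35(1.0078250) + 44(1.008665) = 35.2738750 + 44.381260 = 79.6551350 amu
The mass defect is 79.6551350 − 78.91834 = 0.7367950 amu.
Binding energy = Δm·c² = 0.7367950 × 931.49 MeV/amu = 686.317 MeV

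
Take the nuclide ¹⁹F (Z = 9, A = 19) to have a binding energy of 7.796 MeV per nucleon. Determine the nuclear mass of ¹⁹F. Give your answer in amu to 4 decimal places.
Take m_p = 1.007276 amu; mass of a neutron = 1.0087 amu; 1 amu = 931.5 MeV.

Total binding energy = 19 × 7.796 = 148.124 MeV
Mass defect = 148.124 MeV / (931.5 MeV/amu) = 0.159017 amu
Constituent mass = 9(1.007276) + 10(1.0087) = 19.152484 amu
Nuclear mass = 19.152484 − 0.159017 = 18.993467 amu ≈ 18.9935 amu (to 4 decimal places)

18.9935 amu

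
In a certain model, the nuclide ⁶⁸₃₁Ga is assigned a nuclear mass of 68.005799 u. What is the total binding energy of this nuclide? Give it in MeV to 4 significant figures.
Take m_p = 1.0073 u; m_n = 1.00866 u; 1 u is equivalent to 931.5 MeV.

503.9 MeV

Total constituent mass: 31 × 1.0073 + 37 × 1.00866 = 68.54672 u
The mass defect is 68.54672 − 68.005799 = 0.540921 u.
E_B = 0.540921 × 931.5 = 503.868 MeV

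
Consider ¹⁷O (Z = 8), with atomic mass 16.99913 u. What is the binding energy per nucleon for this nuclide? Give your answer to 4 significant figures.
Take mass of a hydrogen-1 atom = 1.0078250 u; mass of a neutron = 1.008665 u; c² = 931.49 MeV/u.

7.751 MeV/nucleon

The nucleus contains 8 protons and 17 − 8 = 9 neutrons.
Σm = 8·m(¹H) + 9·m_n = 8.0626000 + 9.077985 = 17.1405850 u
The mass defect is 17.1405850 − 16.99913 = 0.1414550 u.
Binding energy = Δm·c² = 0.1414550 × 931.49 MeV/u = 131.764 MeV
Per nucleon: 131.764 / 17 = 7.751 MeV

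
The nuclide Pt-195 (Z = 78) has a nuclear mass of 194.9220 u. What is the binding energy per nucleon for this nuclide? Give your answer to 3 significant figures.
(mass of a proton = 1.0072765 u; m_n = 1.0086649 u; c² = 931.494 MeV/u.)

7.93 MeV/nucleon

Σm = 78·m_p + 117·m_n = 78.5675670 + 118.0137933 = 196.5813603 u
Mass defect Δm = 196.5813603 − 194.9220 = 1.6593603 u
Binding energy = Δm·c² = 1.6593603 × 931.494 MeV/u = 1545.68 MeV
Per nucleon: 1545.68 / 195 = 7.927 MeV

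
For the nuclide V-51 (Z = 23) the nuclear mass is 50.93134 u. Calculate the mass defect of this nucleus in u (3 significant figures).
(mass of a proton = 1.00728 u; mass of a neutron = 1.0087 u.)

0.480 u

The nucleus contains 23 protons and 51 − 23 = 28 neutrons.
Mass of separated nucleons = 23(1.00728) + 28(1.0087) = 23.16744 + 28.2436 = 51.41104 u
Δm = 51.41104 − 50.93134 = 0.47970 u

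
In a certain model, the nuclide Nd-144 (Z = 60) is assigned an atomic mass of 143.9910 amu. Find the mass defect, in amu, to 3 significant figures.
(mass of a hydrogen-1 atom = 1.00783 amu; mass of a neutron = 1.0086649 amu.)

1.21 amu

Mass of separated nucleons = 60(1.00783) + 84(1.0086649) = 60.46980 + 84.7278516 = 145.1976516 amu
Mass defect Δm = 145.1976516 − 143.9910 = 1.2066516 amu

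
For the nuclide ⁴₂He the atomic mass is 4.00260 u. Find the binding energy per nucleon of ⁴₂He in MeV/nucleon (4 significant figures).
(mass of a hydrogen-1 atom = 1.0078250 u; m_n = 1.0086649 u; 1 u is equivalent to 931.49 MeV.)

Total constituent mass: 2 × 1.0078250 + 2 × 1.0086649 = 4.0329798 u
Δm = 4.0329798 − 4.00260 = 0.0303798 u
Binding energy = Δm·c² = 0.0303798 × 931.49 MeV/u = 28.2985 MeV
BE/A = 28.2985 MeV / 4 = 7.075 MeV/nucleon

7.075 MeV/nucleon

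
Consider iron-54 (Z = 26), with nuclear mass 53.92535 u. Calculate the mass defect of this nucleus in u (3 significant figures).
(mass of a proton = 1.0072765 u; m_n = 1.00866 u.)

0.506 u

Mass of separated nucleons = 26(1.0072765) + 28(1.00866) = 26.1891890 + 28.24248 = 54.4316690 u
Mass defect Δm = 54.4316690 − 53.92535 = 0.5063190 u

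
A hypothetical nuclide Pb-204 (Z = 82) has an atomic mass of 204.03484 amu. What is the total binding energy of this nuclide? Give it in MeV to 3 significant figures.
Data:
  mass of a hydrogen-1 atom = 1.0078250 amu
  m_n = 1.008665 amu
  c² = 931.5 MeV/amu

1550 MeV

The nucleus contains 82 protons and 204 − 82 = 122 neutrons.
Total constituent mass: 82 × 1.0078250 + 122 × 1.008665 = 205.6987800 amu
Δm = 205.6987800 − 204.03484 = 1.6639400 amu
Converting to energy: 1.6639400 amu × 931.5 MeV/amu = 1549.96 MeV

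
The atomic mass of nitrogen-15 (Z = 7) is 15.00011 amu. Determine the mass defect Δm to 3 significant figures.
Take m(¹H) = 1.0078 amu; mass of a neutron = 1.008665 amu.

Total constituent mass: 7 × 1.0078 + 8 × 1.008665 = 15.123920 amu
Mass defect Δm = 15.123920 − 15.00011 = 0.123810 amu

0.124 amu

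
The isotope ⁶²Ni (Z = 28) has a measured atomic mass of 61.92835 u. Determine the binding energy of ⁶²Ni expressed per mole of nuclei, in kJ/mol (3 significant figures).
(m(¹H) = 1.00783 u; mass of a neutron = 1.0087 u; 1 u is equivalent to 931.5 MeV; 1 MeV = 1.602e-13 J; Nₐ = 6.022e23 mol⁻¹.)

The nucleus contains 28 protons and 62 − 28 = 34 neutrons.
Total constituent mass: 28 × 1.00783 + 34 × 1.0087 = 62.51504 u
Mass defect Δm = 62.51504 − 61.92835 = 0.58669 u
Converting to energy: 0.58669 u × 931.5 MeV/u = 546.502 MeV
Per nucleus in joules: 546.502 MeV × 1.602e-13 J/MeV = 8.7550e-11 J
Per mole: 8.7550e-11 J × 6.022e23 mol⁻¹ = 5.2723e+13 J/mol

5.27e+10 kJ/mol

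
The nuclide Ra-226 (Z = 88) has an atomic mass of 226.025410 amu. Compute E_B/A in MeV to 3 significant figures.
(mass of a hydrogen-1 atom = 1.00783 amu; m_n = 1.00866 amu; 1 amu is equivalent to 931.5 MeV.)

Z = 88, so N = A − Z = 226 − 88 = 138.
Total constituent mass: 88 × 1.00783 + 138 × 1.00866 = 227.88412 amu
Mass defect Δm = 227.88412 − 226.025410 = 1.858710 amu
Converting to energy: 1.858710 amu × 931.5 MeV/amu = 1731.39 MeV
BE/A = 1731.39 MeV / 226 = 7.661 MeV/nucleon

7.66 MeV/nucleon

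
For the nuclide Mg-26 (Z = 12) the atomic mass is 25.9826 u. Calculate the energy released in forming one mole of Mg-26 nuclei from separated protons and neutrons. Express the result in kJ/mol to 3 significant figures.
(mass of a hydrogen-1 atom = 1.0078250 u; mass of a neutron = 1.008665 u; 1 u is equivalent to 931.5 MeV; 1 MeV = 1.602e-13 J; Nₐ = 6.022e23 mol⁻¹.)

2.09e+10 kJ/mol

Total constituent mass: 12 × 1.0078250 + 14 × 1.008665 = 26.2152100 u
The mass defect is 26.2152100 − 25.9826 = 0.2326100 u.
E_B = 0.2326100 × 931.5 = 216.676 MeV
Per nucleus in joules: 216.676 MeV × 1.602e-13 J/MeV = 3.4711e-11 J
Per mole: 3.4711e-11 J × 6.022e23 mol⁻¹ = 2.0903e+13 J/mol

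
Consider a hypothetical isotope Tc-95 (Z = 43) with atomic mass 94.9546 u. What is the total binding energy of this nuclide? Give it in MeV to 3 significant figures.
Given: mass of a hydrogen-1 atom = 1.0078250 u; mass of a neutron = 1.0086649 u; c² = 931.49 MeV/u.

With 43 protons and 52 neutrons (A = 95):
Mass of separated nucleons = 43(1.0078250) + 52(1.0086649) = 43.3364750 + 52.4505748 = 95.7870498 u
Mass defect Δm = 95.7870498 − 94.9546 = 0.8324498 u
Converting to energy: 0.8324498 u × 931.49 MeV/u = 775.419 MeV

775 MeV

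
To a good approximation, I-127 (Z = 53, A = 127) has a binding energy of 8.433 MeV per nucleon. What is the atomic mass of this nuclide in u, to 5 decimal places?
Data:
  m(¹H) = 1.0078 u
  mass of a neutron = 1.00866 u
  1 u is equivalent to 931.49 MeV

126.90448 u

Total binding energy = 127 × 8.433 = 1070.991 MeV
Mass defect = 1070.991 MeV / (931.49 MeV/u) = 1.1497611 u
Constituent mass = 53(1.0078) + 74(1.00866) = 128.05424 u
Atomic mass = 128.05424 − 1.1497611 = 126.9044789 u ≈ 126.90448 u (to 5 decimal places)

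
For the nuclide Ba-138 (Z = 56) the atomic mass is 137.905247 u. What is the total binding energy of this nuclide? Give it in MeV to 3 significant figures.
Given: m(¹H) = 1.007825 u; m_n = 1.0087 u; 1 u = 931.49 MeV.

1160 MeV

With 56 protons and 82 neutrons (A = 138):
Total constituent mass: 56 × 1.007825 + 82 × 1.0087 = 139.151600 u
Mass defect Δm = 139.151600 − 137.905247 = 1.246353 u
Converting to energy: 1.246353 u × 931.49 MeV/u = 1160.97 MeV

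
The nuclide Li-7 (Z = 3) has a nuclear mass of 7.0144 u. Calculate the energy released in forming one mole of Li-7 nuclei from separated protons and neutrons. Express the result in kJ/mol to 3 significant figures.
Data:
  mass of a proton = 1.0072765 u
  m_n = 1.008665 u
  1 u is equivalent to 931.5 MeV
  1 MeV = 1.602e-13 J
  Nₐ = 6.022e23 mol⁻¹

3.78e+09 kJ/mol

Z = 3, so N = A − Z = 7 − 3 = 4.
Mass of separated nucleons = 3(1.0072765) + 4(1.008665) = 3.0218295 + 4.034660 = 7.0564895 u
The mass defect is 7.0564895 − 7.0144 = 0.0420895 u.
E_B = 0.0420895 × 931.5 = 39.2064 MeV
Per nucleus in joules: 39.2064 MeV × 1.602e-13 J/MeV = 6.2809e-12 J
Per mole: 6.2809e-12 J × 6.022e23 mol⁻¹ = 3.7824e+12 J/mol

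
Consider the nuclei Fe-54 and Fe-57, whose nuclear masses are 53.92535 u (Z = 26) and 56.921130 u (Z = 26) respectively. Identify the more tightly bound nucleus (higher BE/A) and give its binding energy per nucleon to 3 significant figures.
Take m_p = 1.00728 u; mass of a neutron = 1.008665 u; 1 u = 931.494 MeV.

Fe-57; 8.77 MeV/nucleon

Fe-54: Σm = 26(1.00728) + 28(1.008665) = 54.431900 u; Δm = 0.506550 u; E_B = 471.85 MeV; E_B/A = 8.738 MeV
Fe-57: Σm = 26(1.00728) + 31(1.008665) = 57.457895 u; Δm = 0.536765 u; E_B = 499.99 MeV; E_B/A = 8.772 MeV
Fe-57 has the higher binding energy per nucleon, so it is the more tightly bound nucleus.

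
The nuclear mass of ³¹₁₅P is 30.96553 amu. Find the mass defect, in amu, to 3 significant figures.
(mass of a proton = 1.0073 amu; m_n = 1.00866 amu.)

The nucleus contains 15 protons and 31 − 15 = 16 neutrons.
Σm = 15·m_p + 16·m_n = 15.1095 + 16.13856 = 31.24806 amu
Mass defect Δm = 31.24806 − 30.96553 = 0.28253 amu

0.283 amu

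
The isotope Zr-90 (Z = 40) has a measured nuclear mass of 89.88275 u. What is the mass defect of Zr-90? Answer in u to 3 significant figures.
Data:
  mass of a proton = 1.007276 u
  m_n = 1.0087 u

The nucleus contains 40 protons and 90 − 40 = 50 neutrons.
Σm = 40·m_p + 50·m_n = 40.291040 + 50.4350 = 90.726040 u
The mass defect is 90.726040 − 89.88275 = 0.843290 u.

0.843 u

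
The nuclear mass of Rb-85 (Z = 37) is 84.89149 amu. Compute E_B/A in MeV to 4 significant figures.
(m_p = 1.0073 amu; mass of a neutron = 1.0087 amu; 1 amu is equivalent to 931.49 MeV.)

Total constituent mass: 37 × 1.0073 + 48 × 1.0087 = 85.6877 amu
Δm = 85.6877 − 84.89149 = 0.79621 amu
Converting to energy: 0.79621 amu × 931.49 MeV/amu = 741.662 MeV
Per nucleon: 741.662 / 85 = 8.725 MeV

8.725 MeV/nucleon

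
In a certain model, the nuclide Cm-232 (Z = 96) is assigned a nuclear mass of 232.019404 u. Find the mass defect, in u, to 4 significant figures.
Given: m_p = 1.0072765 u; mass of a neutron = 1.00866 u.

Σm = 96·m_p + 136·m_n = 96.6985440 + 137.17776 = 233.8763040 u
Mass defect Δm = 233.8763040 − 232.019404 = 1.8569000 u

1.857 u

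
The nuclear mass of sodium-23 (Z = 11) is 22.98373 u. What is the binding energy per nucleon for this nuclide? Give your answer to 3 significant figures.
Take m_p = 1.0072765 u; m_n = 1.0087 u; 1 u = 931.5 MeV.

Z = 11, so N = A − Z = 23 − 11 = 12.
Σm = 11·m_p + 12·m_n = 11.0800415 + 12.1044 = 23.1844415 u
The mass defect is 23.1844415 − 22.98373 = 0.2007115 u.
Converting to energy: 0.2007115 u × 931.5 MeV/u = 186.963 MeV
Dividing by A = 23 gives 8.129 MeV per nucleon.

8.13 MeV/nucleon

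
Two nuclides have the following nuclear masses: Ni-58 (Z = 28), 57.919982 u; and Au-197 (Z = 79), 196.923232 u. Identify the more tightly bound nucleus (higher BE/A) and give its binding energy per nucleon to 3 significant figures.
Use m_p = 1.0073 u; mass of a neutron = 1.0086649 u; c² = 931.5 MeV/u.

Ni-58: Σm = 28(1.0073) + 30(1.0086649) = 58.4643470 u; Δm = 0.5443650 u; E_B = 507.08 MeV; E_B/A = 8.743 MeV
Au-197: Σm = 79(1.0073) + 118(1.0086649) = 198.5991582 u; Δm = 1.6759262 u; E_B = 1561.1 MeV; E_B/A = 7.924 MeV
Ni-58 has the higher binding energy per nucleon, so it is the more tightly bound nucleus.

Ni-58; 8.74 MeV/nucleon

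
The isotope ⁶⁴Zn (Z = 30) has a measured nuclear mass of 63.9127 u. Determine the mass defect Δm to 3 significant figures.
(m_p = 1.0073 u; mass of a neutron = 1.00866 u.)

0.601 u

The nucleus contains 30 protons and 64 − 30 = 34 neutrons.
Total constituent mass: 30 × 1.0073 + 34 × 1.00866 = 64.51344 u
Mass defect Δm = 64.51344 − 63.9127 = 0.60074 u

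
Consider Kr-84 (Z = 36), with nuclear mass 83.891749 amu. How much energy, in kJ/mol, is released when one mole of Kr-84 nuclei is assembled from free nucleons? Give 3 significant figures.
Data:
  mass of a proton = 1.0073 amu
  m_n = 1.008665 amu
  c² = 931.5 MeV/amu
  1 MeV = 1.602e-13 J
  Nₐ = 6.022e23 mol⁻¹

Σm = 36·m_p + 48·m_n = 36.2628 + 48.415920 = 84.678720 amu
Δm = 84.678720 − 83.891749 = 0.786971 amu
E_B = 0.786971 × 931.5 = 733.063 MeV
Per nucleus in joules: 733.063 MeV × 1.602e-13 J/MeV = 1.1744e-10 J
Per mole: 1.1744e-10 J × 6.022e23 mol⁻¹ = 7.0722e+13 J/mol

7.07e+10 kJ/mol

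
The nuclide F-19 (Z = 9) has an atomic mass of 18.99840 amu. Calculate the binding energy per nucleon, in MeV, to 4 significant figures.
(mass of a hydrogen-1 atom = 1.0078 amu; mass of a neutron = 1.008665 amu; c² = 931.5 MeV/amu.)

The nucleus contains 9 protons and 19 − 9 = 10 neutrons.
Total constituent mass: 9 × 1.0078 + 10 × 1.008665 = 19.156850 amu
Mass defect Δm = 19.156850 − 18.99840 = 0.158450 amu
Converting to energy: 0.158450 amu × 931.5 MeV/amu = 147.596 MeV
Per nucleon: 147.596 / 19 = 7.768 MeV

7.768 MeV/nucleon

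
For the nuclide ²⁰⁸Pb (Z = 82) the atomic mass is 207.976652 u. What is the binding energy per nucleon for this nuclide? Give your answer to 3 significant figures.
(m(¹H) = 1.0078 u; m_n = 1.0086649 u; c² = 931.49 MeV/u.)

With 82 protons and 126 neutrons (A = 208):
Total constituent mass: 82 × 1.0078 + 126 × 1.0086649 = 209.7313774 u
Mass defect Δm = 209.7313774 − 207.976652 = 1.7547254 u
E_B = 1.7547254 × 931.49 = 1634.51 MeV
BE/A = 1634.51 MeV / 208 = 7.858 MeV/nucleon

7.86 MeV/nucleon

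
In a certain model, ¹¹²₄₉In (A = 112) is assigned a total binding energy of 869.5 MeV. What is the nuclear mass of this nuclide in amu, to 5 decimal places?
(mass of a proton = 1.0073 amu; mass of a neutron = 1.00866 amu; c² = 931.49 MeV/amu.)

111.96983 amu

Mass defect = 869.5 MeV / (931.49 MeV/amu) = 0.9334507 amu
Constituent mass = 49(1.0073) + 63(1.00866) = 112.90328 amu
Nuclear mass = 112.90328 − 0.9334507 = 111.9698293 amu ≈ 111.96983 amu (to 5 decimal places)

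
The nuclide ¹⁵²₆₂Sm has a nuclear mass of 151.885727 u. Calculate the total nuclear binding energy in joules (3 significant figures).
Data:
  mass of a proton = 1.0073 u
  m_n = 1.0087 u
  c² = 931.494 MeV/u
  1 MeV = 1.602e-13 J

2.01e-10 J

With 62 protons and 90 neutrons (A = 152):
Mass of separated nucleons = 62(1.0073) + 90(1.0087) = 62.4526 + 90.7830 = 153.2356 u
The mass defect is 153.2356 − 151.885727 = 1.349873 u.
Converting to energy: 1.349873 u × 931.494 MeV/u = 1257.40 MeV
In joules: 1257.40 MeV × 1.602e-13 J/MeV = 2.0144e-10 J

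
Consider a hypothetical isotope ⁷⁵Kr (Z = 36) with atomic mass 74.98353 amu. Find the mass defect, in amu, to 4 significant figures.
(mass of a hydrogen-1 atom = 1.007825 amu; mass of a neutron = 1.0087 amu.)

Z = 36, so N = A − Z = 75 − 36 = 39.
Σm = 36·m(¹H) + 39·m_n = 36.281700 + 39.3393 = 75.621000 amu
Δm = 75.621000 − 74.98353 = 0.637470 amu

0.6375 amu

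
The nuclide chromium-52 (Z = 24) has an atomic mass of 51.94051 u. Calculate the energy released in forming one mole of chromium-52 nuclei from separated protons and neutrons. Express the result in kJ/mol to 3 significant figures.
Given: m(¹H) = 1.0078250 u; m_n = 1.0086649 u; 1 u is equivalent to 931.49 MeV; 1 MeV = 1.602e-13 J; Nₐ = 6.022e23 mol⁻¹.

4.40e+10 kJ/mol

Z = 24, so N = A − Z = 52 − 24 = 28.
Total constituent mass: 24 × 1.0078250 + 28 × 1.0086649 = 52.4304172 u
Mass defect Δm = 52.4304172 − 51.94051 = 0.4899072 u
Binding energy = Δm·c² = 0.4899072 × 931.49 MeV/u = 456.344 MeV
Per nucleus in joules: 456.344 MeV × 1.602e-13 J/MeV = 7.3106e-11 J
Per mole: 7.3106e-11 J × 6.022e23 mol⁻¹ = 4.4024e+13 J/mol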